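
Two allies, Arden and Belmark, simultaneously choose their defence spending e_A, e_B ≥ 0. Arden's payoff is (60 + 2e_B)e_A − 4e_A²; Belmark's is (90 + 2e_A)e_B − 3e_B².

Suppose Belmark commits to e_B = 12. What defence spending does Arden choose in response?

10.5

Expanding Arden's payoff: 60e_A + 2e_Be_A − 4e_A².
∂π/∂e_A = 60 + 2e_B − 8e_A = 0, so e_A = 7.5 + 0.25e_B.
At e_B = 12: e_A = 7.5 + 0.25·12 = 10.5.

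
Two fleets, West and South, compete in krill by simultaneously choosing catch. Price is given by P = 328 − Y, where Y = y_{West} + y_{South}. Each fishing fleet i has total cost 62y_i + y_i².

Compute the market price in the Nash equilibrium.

221.6

Fishing fleet West's profit: π = y_{West}(328 − (y_{West} + y_{South})) − 62y_{West} − y_{West}².
∂π/∂y_{West} = 266 − 4y_{West} − y_{South} = 0, so y_{West} = 66.5 − 0.25y_{South}.
By symmetry y_{South} = y_{West}; substituting into the reaction function, 1.25y_{West} = 66.5 and y_{West} = 53.2.
Equilibrium price: P = 328 − 106.4 = 221.6.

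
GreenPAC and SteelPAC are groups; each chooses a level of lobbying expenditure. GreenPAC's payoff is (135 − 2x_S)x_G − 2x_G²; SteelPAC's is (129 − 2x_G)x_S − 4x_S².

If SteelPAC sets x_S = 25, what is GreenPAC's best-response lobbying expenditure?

Expanding GreenPAC's payoff: 135x_G − 2x_Sx_G − 2x_G².
∂π/∂x_G = 135 − 2x_S − 4x_G = 0, so x_G = 33.75 − 0.5x_S.
At x_S = 25: x_G = 33.75 − 0.5·25 = 21.25.

21.25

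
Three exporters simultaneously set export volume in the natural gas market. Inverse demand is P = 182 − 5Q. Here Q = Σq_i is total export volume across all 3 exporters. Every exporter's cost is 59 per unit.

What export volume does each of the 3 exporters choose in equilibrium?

6.15

A representative exporter's profit is π_i = q_i(182 − 5Q) − 59q_i, with Q = q_i + Σ_{j≠i} q_j.
First-order condition: 123 − 10q_i − 5Σ_{j≠i} q_j = 0.
Imposing symmetry (q_j = q for all j) turns Σ_{j≠i} q_j into 2q, so 123 = 20q and q = 6.15.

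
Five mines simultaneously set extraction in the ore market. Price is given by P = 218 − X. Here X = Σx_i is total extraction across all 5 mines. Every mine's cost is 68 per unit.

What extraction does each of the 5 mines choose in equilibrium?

A representative mine's profit is π_i = x_i(218 − X) − 68x_i, with X = x_i + Σ_{j≠i} x_j.
First-order condition: 150 − 2x_i − Σ_{j≠i} x_j = 0.
With identical mines, set every x_j = x: then 150 − 2x − 4x = 0, i.e. x = 150/6 = 25.

25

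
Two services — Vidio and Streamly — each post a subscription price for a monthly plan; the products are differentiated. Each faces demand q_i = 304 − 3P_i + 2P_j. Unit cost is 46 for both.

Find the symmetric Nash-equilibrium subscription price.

110.5

Vidio's profit: π = (P_{Vidio} − 46)(304 − 3P_{Vidio} + 2P_{Streamly}).
∂π/∂P_{Vidio} = 442 − 6P_{Vidio} + 2P_{Streamly} = 0 ⇒ P_{Vidio} = 221/3 + (1/3)P_{Streamly}.
The game is symmetric, so in equilibrium P_{Streamly} = P_{Vidio}: the reaction function gives (2/3)P_{Vidio} = 221/3, hence P_{Vidio} = 110.5.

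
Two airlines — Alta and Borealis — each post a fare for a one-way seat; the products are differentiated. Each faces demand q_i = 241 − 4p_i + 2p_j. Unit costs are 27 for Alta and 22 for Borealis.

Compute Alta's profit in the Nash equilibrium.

3721

Alta's profit: π = (p_{Alta} − 27)(241 − 4p_{Alta} + 2p_{Borealis}).
∂π/∂p_{Alta} = 349 − 8p_{Alta} + 2p_{Borealis} = 0 ⇒ p_{Alta} = 43.625 + 0.25p_{Borealis}.
Similarly p_{Borealis} = 41.125 + 0.25p_{Alta}.
Substituting the second reaction function into the first: p_{Alta} = 43.625 + 0.25(41.125 + 0.25p_{Alta}), which gives 0.9375p_{Alta} = 1725/32 ⇒ p_{Alta} = 57.5.
Then p_{Borealis} = 41.125 + 0.25·57.5 = 55.5.
q_{Alta} = 241 − 4·57.5 + 2·55.5 = 122.
Profit = (57.5 − 27)·122 = 3721.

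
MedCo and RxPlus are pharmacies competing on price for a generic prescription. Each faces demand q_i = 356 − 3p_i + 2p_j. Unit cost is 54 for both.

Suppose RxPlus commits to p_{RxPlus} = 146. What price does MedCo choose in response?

MedCo's profit: π = (p_{MedCo} − 54)(356 − 3p_{MedCo} + 2p_{RxPlus}).
∂π/∂p_{MedCo} = 518 − 6p_{MedCo} + 2p_{RxPlus} = 0 ⇒ p_{MedCo} = 259/3 + (1/3)p_{RxPlus}.
At p_{RxPlus} = 146: p_{MedCo} = 259/3 + (1/3)·146 = 135.

135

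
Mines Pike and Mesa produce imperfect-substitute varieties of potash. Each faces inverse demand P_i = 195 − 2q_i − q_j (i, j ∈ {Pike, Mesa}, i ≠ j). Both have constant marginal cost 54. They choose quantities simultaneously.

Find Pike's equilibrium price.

110.4

Mine Pike's profit: π = q_{Pike}(195 − 2q_{Pike} − q_{Mesa}) − 54q_{Pike}.
∂π/∂q_{Pike} = 141 − 4q_{Pike} − q_{Mesa} = 0 ⇒ q_{Pike} = 35.25 − 0.25q_{Mesa}.
By symmetry q_{Mesa} = q_{Pike}; substituting into the reaction function, 1.25q_{Pike} = 35.25 and q_{Pike} = 28.2.
P_{Pike} = 195 − 2·28.2 − 28.2 = 110.4.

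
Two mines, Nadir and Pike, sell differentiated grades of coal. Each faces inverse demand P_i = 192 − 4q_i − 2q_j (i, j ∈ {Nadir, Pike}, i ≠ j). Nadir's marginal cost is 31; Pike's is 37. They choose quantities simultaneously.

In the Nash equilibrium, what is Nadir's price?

Mine Nadir's profit: π = q_{Nadir}(192 − 4q_{Nadir} − 2q_{Pike}) − 31q_{Nadir}.
∂π/∂q_{Nadir} = 161 − 8q_{Nadir} − 2q_{Pike} = 0 ⇒ q_{Nadir} = 20.125 − 0.25q_{Pike}.
Similarly q_{Pike} = 19.375 − 0.25q_{Nadir}.
Substituting the second reaction function into the first: q_{Nadir} = 20.125 − 0.25(19.375 − 0.25q_{Nadir}), which gives 0.9375q_{Nadir} = 489/32 ⇒ q_{Nadir} = 16.3.
Then q_{Pike} = 19.375 − 0.25·16.3 = 15.3.
P_{Nadir} = 192 − 4·16.3 − 2·15.3 = 96.2.

96.2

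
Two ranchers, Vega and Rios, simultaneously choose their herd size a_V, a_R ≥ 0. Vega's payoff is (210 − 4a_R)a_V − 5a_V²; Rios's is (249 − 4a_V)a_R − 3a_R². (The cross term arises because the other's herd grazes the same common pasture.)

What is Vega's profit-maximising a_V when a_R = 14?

15.4

Expanding Vega's payoff: 210a_V − 4a_Ra_V − 5a_V².
∂π/∂a_V = 210 − 4a_R − 10a_V = 0, so a_V = 21 − 0.4a_R.
At a_R = 14: a_V = 21 − 0.4·14 = 15.4.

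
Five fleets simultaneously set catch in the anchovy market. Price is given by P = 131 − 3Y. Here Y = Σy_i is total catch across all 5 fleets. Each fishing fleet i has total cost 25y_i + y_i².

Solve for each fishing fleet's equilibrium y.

5.3

A representative fishing fleet's profit is π_i = y_i(131 − 3Y) − 25y_i − y_i², with Y = y_i + Σ_{j≠i} y_j.
First-order condition: 106 − 8y_i − 3Σ_{j≠i} y_j = 0.
Imposing symmetry (y_j = y for all j) turns Σ_{j≠i} y_j into 4y, so 106 = 20y and y = 5.3.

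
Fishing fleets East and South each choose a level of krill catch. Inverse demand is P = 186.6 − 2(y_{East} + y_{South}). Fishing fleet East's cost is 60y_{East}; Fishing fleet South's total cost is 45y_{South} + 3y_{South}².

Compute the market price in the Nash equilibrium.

114.6

Fishing fleet East's profit: π = y_{East}(186.6 − 2(y_{East} + y_{South})) − 60y_{East}.
∂π/∂y_{East} = 126.6 − 4y_{East} − 2y_{South} = 0, so y_{East} = 31.65 − 0.5y_{South}.
For South: ∂π/∂y_{South} = 141.6 − 10y_{South} − 2y_{East} = 0 ⇒ y_{South} = 14.16 − 0.2y_{East}.
Plugging y_{South} into East's best response: y_{East} = 31.65 − 0.5(14.16 − 0.2y_{East}) ⇒ 0.9y_{East} = 24.57, so y_{East} = 27.3.
Then y_{South} = 14.16 − 0.2·27.3 = 8.7.
Equilibrium price: P = 186.6 − 2·36 = 114.6.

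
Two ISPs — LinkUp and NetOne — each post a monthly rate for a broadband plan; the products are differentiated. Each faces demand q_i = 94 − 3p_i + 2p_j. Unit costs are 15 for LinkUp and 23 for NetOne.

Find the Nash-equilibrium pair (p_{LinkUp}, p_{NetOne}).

36.25, 39.25

LinkUp's profit: π = (p_{LinkUp} − 15)(94 − 3p_{LinkUp} + 2p_{NetOne}).
∂π/∂p_{LinkUp} = 139 − 6p_{LinkUp} + 2p_{NetOne} = 0 ⇒ p_{LinkUp} = 139/6 + (1/3)p_{NetOne}.
Similarly p_{NetOne} = 163/6 + (1/3)p_{LinkUp}.
Solving the two reaction functions simultaneously: (1 − (1/3)(1/3))p_{LinkUp} = 139/6 + (1/3)·(163/6), so (8/9)p_{LinkUp} = 290/9 and p_{LinkUp} = 36.25.
Then p_{NetOne} = 163/6 + (1/3)·36.25 = 39.25.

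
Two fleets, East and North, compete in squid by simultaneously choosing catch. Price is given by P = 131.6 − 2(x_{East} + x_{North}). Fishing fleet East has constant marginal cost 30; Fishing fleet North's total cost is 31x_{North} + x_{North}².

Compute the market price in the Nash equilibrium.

Fishing fleet East's profit: π = x_{East}(131.6 − 2(x_{East} + x_{North})) − 30x_{East}.
∂π/∂x_{East} = 101.6 − 4x_{East} − 2x_{North} = 0, so x_{East} = 25.4 − 0.5x_{North}.
For North: ∂π/∂x_{North} = 100.6 − 6x_{North} − 2x_{East} = 0 ⇒ x_{North} = 503/30 − (1/3)x_{East}.
Plugging x_{North} into East's best response: x_{East} = 25.4 − 0.5(503/30 − (1/3)x_{East}) ⇒ (5/6)x_{East} = 1021/60, so x_{East} = 20.42.
Then x_{North} = 503/30 − (1/3)·20.42 = 9.96.
Equilibrium price: P = 131.6 − 2·30.38 = 70.84.

70.84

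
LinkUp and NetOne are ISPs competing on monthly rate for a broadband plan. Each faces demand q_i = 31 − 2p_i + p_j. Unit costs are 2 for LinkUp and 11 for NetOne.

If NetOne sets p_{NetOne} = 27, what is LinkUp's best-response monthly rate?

15.5

LinkUp's profit: π = (p_{LinkUp} − 2)(31 − 2p_{LinkUp} + p_{NetOne}).
∂π/∂p_{LinkUp} = 35 − 4p_{LinkUp} + p_{NetOne} = 0 ⇒ p_{LinkUp} = 8.75 + 0.25p_{NetOne}.
At p_{NetOne} = 27: p_{LinkUp} = 8.75 + 0.25·27 = 15.5.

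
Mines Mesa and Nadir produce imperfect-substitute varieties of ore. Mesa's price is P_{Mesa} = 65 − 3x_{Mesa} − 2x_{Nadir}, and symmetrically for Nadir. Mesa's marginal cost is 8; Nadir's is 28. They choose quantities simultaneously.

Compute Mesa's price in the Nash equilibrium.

Mine Mesa's profit: π = x_{Mesa}(65 − 3x_{Mesa} − 2x_{Nadir}) − 8x_{Mesa}.
∂π/∂x_{Mesa} = 57 − 6x_{Mesa} − 2x_{Nadir} = 0 ⇒ x_{Mesa} = 9.5 − (1/3)x_{Nadir}.
Similarly x_{Nadir} = 37/6 − (1/3)x_{Mesa}.
Plugging x_{Nadir} into Mesa's best response: x_{Mesa} = 9.5 − (1/3)(37/6 − (1/3)x_{Mesa}) ⇒ (8/9)x_{Mesa} = 67/9, so x_{Mesa} = 8.375.
Then x_{Nadir} = 37/6 − (1/3)·8.375 = 3.375.
P_{Mesa} = 65 − 3·8.375 − 2·3.375 = 33.125.

33.125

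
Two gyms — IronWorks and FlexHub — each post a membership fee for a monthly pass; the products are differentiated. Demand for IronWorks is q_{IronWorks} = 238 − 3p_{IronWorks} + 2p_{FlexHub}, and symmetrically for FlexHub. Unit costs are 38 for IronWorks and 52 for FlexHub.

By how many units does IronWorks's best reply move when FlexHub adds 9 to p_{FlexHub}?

IronWorks's profit: π = (p_{IronWorks} − 38)(238 − 3p_{IronWorks} + 2p_{FlexHub}).
∂π/∂p_{IronWorks} = 352 − 6p_{IronWorks} + 2p_{FlexHub} = 0 ⇒ p_{IronWorks} = 176/3 + (1/3)p_{FlexHub}.
The reaction-function slope is 1/3, so a 9-unit rise in p_{FlexHub} moves p_{IronWorks} by 1/3 × 9 = 3. IronWorks's best response rises — the actions are strategic complements.

3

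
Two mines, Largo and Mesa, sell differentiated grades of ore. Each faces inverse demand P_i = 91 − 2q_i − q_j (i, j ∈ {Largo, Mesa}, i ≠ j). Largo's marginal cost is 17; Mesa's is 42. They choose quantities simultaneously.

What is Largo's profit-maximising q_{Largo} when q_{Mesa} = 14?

15

Mine Largo's profit: π = q_{Largo}(91 − 2q_{Largo} − q_{Mesa}) − 17q_{Largo}.
∂π/∂q_{Largo} = 74 − 4q_{Largo} − q_{Mesa} = 0 ⇒ q_{Largo} = 18.5 − 0.25q_{Mesa}.
At q_{Mesa} = 14: q_{Largo} = 18.5 − 0.25·14 = 15.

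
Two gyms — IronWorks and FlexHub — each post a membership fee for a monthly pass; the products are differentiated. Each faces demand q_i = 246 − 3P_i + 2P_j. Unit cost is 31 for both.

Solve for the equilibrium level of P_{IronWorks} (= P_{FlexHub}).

84.75

IronWorks's profit: π = (P_{IronWorks} − 31)(246 − 3P_{IronWorks} + 2P_{FlexHub}).
∂π/∂P_{IronWorks} = 339 − 6P_{IronWorks} + 2P_{FlexHub} = 0 ⇒ P_{IronWorks} = 56.5 + (1/3)P_{FlexHub}.
The game is symmetric, so in equilibrium P_{FlexHub} = P_{IronWorks}: the reaction function gives (2/3)P_{IronWorks} = 56.5, hence P_{IronWorks} = 84.75.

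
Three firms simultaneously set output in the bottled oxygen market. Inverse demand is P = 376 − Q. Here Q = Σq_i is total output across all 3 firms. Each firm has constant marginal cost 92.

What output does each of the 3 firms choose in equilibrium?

A representative firm's profit is π_i = q_i(376 − Q) − 92q_i, with Q = q_i + Σ_{j≠i} q_j.
First-order condition: 284 − 2q_i − Σ_{j≠i} q_j = 0.
In a symmetric equilibrium every firm chooses the same q, so Σ_{j≠i} q_j = 2q. The condition becomes 284 − 4q = 0, giving q = 284/4 = 71.

71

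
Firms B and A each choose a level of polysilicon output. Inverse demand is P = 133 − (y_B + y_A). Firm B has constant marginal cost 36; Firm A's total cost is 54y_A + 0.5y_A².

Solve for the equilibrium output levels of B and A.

42.4, 12.2

Firm B's profit: π = y_B(133 − (y_B + y_A)) − 36y_B.
∂π/∂y_B = 97 − 2y_B − y_A = 0, so y_B = 48.5 − 0.5y_A.
For A: ∂π/∂y_A = 79 − 3y_A − y_B = 0 ⇒ y_A = 79/3 − (1/3)y_B.
Plugging y_A into B's best response: y_B = 48.5 − 0.5(79/3 − (1/3)y_B) ⇒ (5/6)y_B = 106/3, so y_B = 42.4.
Then y_A = 79/3 − (1/3)·42.4 = 12.2.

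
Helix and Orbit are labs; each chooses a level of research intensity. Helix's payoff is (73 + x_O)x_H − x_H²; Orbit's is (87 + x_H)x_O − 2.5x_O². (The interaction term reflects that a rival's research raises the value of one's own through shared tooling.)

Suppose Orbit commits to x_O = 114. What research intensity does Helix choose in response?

Expanding Helix's payoff: 73x_H + x_Ox_H − x_H².
∂π/∂x_H = 73 + x_O − 2x_H = 0, so x_H = 36.5 + 0.5x_O.
At x_O = 114: x_H = 36.5 + 0.5·114 = 93.5.

93.5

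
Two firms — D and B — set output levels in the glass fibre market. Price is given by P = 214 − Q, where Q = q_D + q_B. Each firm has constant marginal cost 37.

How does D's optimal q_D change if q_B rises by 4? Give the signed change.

-2

Firm D's profit: π = q_D(214 − (q_D + q_B)) − 37q_D.
∂π/∂q_D = 177 − 2q_D − q_B = 0, so q_D = 88.5 − 0.5q_B.
The reaction-function slope is −0.5, so a 4-unit rise in q_B moves q_D by −0.5 × 4 = −2. D's best response falls — the actions are strategic substitutes.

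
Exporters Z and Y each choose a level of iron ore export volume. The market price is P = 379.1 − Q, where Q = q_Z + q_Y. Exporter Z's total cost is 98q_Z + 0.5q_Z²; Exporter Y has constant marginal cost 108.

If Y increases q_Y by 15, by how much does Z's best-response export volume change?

-5

Exporter Z's profit: π = q_Z(379.1 − (q_Z + q_Y)) − 98q_Z − 0.5q_Z².
∂π/∂q_Z = 281.1 − 3q_Z − q_Y = 0, so q_Z = 93.7 − (1/3)q_Y.
The reaction-function slope is −1/3, so a 15-unit rise in q_Y moves q_Z by −1/3 × 15 = −5. Z's best response falls — the actions are strategic substitutes.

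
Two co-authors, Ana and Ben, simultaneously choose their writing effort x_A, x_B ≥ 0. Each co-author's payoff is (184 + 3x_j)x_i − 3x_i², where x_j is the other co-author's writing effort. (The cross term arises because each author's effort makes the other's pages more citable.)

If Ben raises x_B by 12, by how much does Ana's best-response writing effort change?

Ana's payoff is (184 + 3x_B)x_A − 3x_A².
∂π/∂x_A = 184 + 3x_B − 6x_A = 0, so x_A = 92/3 + 0.5x_B.
The reaction-function slope is 0.5, so a 12-unit rise in x_B moves x_A by 0.5 × 12 = 6. Ana's best response rises — the actions are strategic complements.

6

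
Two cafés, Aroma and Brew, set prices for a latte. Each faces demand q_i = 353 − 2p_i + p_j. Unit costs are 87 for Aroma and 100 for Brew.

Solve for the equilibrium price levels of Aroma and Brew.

Aroma's profit: π = (p_{Aroma} − 87)(353 − 2p_{Aroma} + p_{Brew}).
∂π/∂p_{Aroma} = 527 − 4p_{Aroma} + p_{Brew} = 0 ⇒ p_{Aroma} = 131.75 + 0.25p_{Brew}.
Similarly p_{Brew} = 138.25 + 0.25p_{Aroma}.
Substituting the second reaction function into the first: p_{Aroma} = 131.75 + 0.25(138.25 + 0.25p_{Aroma}), which gives 0.9375p_{Aroma} = 166.3125 ⇒ p_{Aroma} = 177.4.
Then p_{Brew} = 138.25 + 0.25·177.4 = 182.6.

177.4, 182.6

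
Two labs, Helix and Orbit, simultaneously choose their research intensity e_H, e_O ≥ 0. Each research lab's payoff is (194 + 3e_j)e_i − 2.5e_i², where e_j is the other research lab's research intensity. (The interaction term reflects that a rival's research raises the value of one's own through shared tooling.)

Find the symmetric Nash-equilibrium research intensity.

97

Helix's payoff is (194 + 3e_O)e_H − 2.5e_H².
∂π/∂e_H = 194 + 3e_O − 5e_H = 0, so e_H = 38.8 + 0.6e_O.
The game is symmetric, so in equilibrium e_O = e_H: the reaction function gives 0.4e_H = 38.8, hence e_H = 97.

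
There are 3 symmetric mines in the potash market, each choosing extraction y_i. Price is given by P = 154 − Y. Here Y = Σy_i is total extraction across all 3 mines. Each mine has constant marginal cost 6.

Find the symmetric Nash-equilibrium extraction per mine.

A representative mine's profit is π_i = y_i(154 − Y) − 6y_i, with Y = y_i + Σ_{j≠i} y_j.
First-order condition: 148 − 2y_i − Σ_{j≠i} y_j = 0.
With identical mines, set every y_j = y: then 148 − 2y − 2y = 0, i.e. y = 148/4 = 37.

37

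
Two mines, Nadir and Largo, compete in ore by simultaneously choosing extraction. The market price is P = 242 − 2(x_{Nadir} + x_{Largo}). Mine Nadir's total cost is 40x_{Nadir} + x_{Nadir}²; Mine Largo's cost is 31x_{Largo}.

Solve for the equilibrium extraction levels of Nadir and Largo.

Mine Nadir's profit: π = x_{Nadir}(242 − 2(x_{Nadir} + x_{Largo})) − 40x_{Nadir} − x_{Nadir}².
∂π/∂x_{Nadir} = 202 − 6x_{Nadir} − 2x_{Largo} = 0, so x_{Nadir} = 101/3 − (1/3)x_{Largo}.
For Largo: ∂π/∂x_{Largo} = 211 − 4x_{Largo} − 2x_{Nadir} = 0 ⇒ x_{Largo} = 52.75 − 0.5x_{Nadir}.
Substituting the second reaction function into the first: x_{Nadir} = 101/3 − (1/3)(52.75 − 0.5x_{Nadir}), which gives (5/6)x_{Nadir} = 193/12 ⇒ x_{Nadir} = 19.3.
Then x_{Largo} = 52.75 − 0.5·19.3 = 43.1.

19.3, 43.1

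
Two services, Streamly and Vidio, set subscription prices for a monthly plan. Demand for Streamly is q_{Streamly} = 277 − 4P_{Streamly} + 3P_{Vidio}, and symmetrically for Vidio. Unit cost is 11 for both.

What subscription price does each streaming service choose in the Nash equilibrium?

Streamly's profit: π = (P_{Streamly} − 11)(277 − 4P_{Streamly} + 3P_{Vidio}).
∂π/∂P_{Streamly} = 321 − 8P_{Streamly} + 3P_{Vidio} = 0 ⇒ P_{Streamly} = 40.125 + 0.375P_{Vidio}.
By symmetry P_{Vidio} = P_{Streamly}; substituting into the reaction function, 0.625P_{Streamly} = 40.125 and P_{Streamly} = 64.2.

64.2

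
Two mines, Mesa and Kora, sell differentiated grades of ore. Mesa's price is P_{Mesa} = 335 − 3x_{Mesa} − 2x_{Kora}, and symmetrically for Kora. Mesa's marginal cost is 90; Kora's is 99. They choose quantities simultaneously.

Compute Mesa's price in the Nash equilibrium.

Mine Mesa's profit: π = x_{Mesa}(335 − 3x_{Mesa} − 2x_{Kora}) − 90x_{Mesa}.
∂π/∂x_{Mesa} = 245 − 6x_{Mesa} − 2x_{Kora} = 0 ⇒ x_{Mesa} = 245/6 − (1/3)x_{Kora}.
Similarly x_{Kora} = 118/3 − (1/3)x_{Mesa}.
Substituting the second reaction function into the first: x_{Mesa} = 245/6 − (1/3)(118/3 − (1/3)x_{Mesa}), which gives (8/9)x_{Mesa} = 499/18 ⇒ x_{Mesa} = 31.1875.
Then x_{Kora} = 118/3 − (1/3)·31.1875 = 28.9375.
P_{Mesa} = 335 − 3·31.1875 − 2·28.9375 = 183.5625.

183.5625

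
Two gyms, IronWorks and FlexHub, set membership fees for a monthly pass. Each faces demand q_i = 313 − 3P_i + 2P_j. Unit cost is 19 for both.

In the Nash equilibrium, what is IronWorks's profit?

IronWorks's profit: π = (P_{IronWorks} − 19)(313 − 3P_{IronWorks} + 2P_{FlexHub}).
∂π/∂P_{IronWorks} = 370 − 6P_{IronWorks} + 2P_{FlexHub} = 0 ⇒ P_{IronWorks} = 185/3 + (1/3)P_{FlexHub}.
Setting P_{IronWorks} = P_{FlexHub} in the reaction function: P_{IronWorks} = 185/3 + (1/3)P_{IronWorks}, so P_{IronWorks} = (185/3) / (2/3) = 92.5.
q_{IronWorks} = 313 − 3·92.5 + 2·92.5 = 220.5.
Profit = (92.5 − 19)·220.5 = 16206.75.

16206.75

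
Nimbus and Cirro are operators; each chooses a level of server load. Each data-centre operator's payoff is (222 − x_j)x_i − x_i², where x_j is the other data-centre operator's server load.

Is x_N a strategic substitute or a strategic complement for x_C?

Nimbus's payoff is (222 − x_C)x_N − x_N².
∂π/∂x_N = 222 − x_C − 2x_N = 0, so x_N = 111 − 0.5x_C.
The best-response slope dx_N/dx_C = −0.5 < 0: the reaction function is downward-sloping, so the choices are strategic substitutes.

strategic substitutes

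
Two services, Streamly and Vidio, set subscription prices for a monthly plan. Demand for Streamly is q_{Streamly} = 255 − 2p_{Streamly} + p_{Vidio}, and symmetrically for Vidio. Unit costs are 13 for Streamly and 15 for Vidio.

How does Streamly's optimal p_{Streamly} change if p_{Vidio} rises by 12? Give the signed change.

3

Streamly's profit: π = (p_{Streamly} − 13)(255 − 2p_{Streamly} + p_{Vidio}).
∂π/∂p_{Streamly} = 281 − 4p_{Streamly} + p_{Vidio} = 0 ⇒ p_{Streamly} = 70.25 + 0.25p_{Vidio}.
The reaction-function slope is 0.25, so a 12-unit rise in p_{Vidio} moves p_{Streamly} by 0.25 × 12 = 3. Streamly's best response rises — the actions are strategic complements.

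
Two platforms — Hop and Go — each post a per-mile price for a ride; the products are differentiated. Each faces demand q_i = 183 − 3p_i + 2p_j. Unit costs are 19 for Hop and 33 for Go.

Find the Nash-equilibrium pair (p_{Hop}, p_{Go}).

Hop's profit: π = (p_{Hop} − 19)(183 − 3p_{Hop} + 2p_{Go}).
∂π/∂p_{Hop} = 240 − 6p_{Hop} + 2p_{Go} = 0 ⇒ p_{Hop} = 40 + (1/3)p_{Go}.
Similarly p_{Go} = 47 + (1/3)p_{Hop}.
Solving the two reaction functions simultaneously: (1 − (1/3)(1/3))p_{Hop} = 40 + (1/3)·47, so (8/9)p_{Hop} = 167/3 and p_{Hop} = 62.625.
Then p_{Go} = 47 + (1/3)·62.625 = 67.875.

62.625, 67.875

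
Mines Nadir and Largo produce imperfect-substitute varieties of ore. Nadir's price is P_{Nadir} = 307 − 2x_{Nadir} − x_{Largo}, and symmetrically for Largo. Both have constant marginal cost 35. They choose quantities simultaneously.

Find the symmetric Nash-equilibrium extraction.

54.4

Mine Nadir's profit: π = x_{Nadir}(307 − 2x_{Nadir} − x_{Largo}) − 35x_{Nadir}.
∂π/∂x_{Nadir} = 272 − 4x_{Nadir} − x_{Largo} = 0 ⇒ x_{Nadir} = 68 − 0.25x_{Largo}.
By symmetry x_{Largo} = x_{Nadir}; substituting into the reaction function, 1.25x_{Nadir} = 68 and x_{Nadir} = 54.4.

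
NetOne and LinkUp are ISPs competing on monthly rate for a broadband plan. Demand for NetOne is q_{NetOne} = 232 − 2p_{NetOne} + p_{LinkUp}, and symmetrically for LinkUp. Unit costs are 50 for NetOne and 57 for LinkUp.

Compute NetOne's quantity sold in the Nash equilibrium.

123.2

NetOne's profit: π = (p_{NetOne} − 50)(232 − 2p_{NetOne} + p_{LinkUp}).
∂π/∂p_{NetOne} = 332 − 4p_{NetOne} + p_{LinkUp} = 0 ⇒ p_{NetOne} = 83 + 0.25p_{LinkUp}.
Similarly p_{LinkUp} = 86.5 + 0.25p_{NetOne}.
Plugging p_{LinkUp} into NetOne's best response: p_{NetOne} = 83 + 0.25(86.5 + 0.25p_{NetOne}) ⇒ 0.9375p_{NetOne} = 104.625, so p_{NetOne} = 111.6.
Then p_{LinkUp} = 86.5 + 0.25·111.6 = 114.4.
q_{NetOne} = 232 − 2·111.6 + 114.4 = 123.2.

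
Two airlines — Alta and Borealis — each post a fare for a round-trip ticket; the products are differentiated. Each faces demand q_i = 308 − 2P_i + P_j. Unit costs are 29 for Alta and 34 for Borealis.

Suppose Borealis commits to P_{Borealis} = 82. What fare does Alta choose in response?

112

Alta's profit: π = (P_{Alta} − 29)(308 − 2P_{Alta} + P_{Borealis}).
∂π/∂P_{Alta} = 366 − 4P_{Alta} + P_{Borealis} = 0 ⇒ P_{Alta} = 91.5 + 0.25P_{Borealis}.
At P_{Borealis} = 82: P_{Alta} = 91.5 + 0.25·82 = 112.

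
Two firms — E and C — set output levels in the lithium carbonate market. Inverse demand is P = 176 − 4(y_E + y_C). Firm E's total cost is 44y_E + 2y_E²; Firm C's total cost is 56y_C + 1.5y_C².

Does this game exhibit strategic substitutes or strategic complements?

strategic substitutes

Firm E's profit: π = y_E(176 − 4(y_E + y_C)) − 44y_E − 2y_E².
∂π/∂y_E = 132 − 12y_E − 4y_C = 0, so y_E = 11 − (1/3)y_C.
The best-response slope dy_E/dy_C = −1/3 < 0: the reaction function is downward-sloping, so the choices are strategic substitutes.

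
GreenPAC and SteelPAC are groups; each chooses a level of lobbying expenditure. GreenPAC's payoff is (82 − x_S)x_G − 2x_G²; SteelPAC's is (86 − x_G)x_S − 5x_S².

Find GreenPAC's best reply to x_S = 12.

17.5

Expanding GreenPAC's payoff: 82x_G − x_Sx_G − 2x_G².
∂π/∂x_G = 82 − x_S − 4x_G = 0, so x_G = 20.5 − 0.25x_S.
At x_S = 12: x_G = 20.5 − 0.25·12 = 17.5.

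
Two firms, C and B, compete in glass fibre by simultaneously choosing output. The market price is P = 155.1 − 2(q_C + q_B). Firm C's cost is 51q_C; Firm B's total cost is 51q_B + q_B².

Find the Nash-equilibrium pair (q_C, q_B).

20.82, 10.41

Firm C's profit: π = q_C(155.1 − 2(q_C + q_B)) − 51q_C.
∂π/∂q_C = 104.1 − 4q_C − 2q_B = 0, so q_C = 26.025 − 0.5q_B.
For B: ∂π/∂q_B = 104.1 − 6q_B − 2q_C = 0 ⇒ q_B = 17.35 − (1/3)q_C.
Plugging q_B into C's best response: q_C = 26.025 − 0.5(17.35 − (1/3)q_C) ⇒ (5/6)q_C = 17.35, so q_C = 20.82.
Then q_B = 17.35 − (1/3)·20.82 = 10.41.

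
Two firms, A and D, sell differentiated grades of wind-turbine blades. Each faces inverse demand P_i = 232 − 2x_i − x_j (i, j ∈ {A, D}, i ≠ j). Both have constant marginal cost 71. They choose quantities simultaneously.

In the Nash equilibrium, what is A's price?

Firm A's profit: π = x_A(232 − 2x_A − x_D) − 71x_A.
∂π/∂x_A = 161 − 4x_A − x_D = 0 ⇒ x_A = 40.25 − 0.25x_D.
The game is symmetric, so in equilibrium x_D = x_A: the reaction function gives 1.25x_A = 40.25, hence x_A = 32.2.
P_A = 232 − 2·32.2 − 32.2 = 135.4.

135.4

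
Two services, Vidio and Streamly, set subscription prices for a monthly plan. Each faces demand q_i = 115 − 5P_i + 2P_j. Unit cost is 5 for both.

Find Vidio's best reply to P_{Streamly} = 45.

Vidio's profit: π = (P_{Vidio} − 5)(115 − 5P_{Vidio} + 2P_{Streamly}).
∂π/∂P_{Vidio} = 140 − 10P_{Vidio} + 2P_{Streamly} = 0 ⇒ P_{Vidio} = 14 + 0.2P_{Streamly}.
At P_{Streamly} = 45: P_{Vidio} = 14 + 0.2·45 = 23.

23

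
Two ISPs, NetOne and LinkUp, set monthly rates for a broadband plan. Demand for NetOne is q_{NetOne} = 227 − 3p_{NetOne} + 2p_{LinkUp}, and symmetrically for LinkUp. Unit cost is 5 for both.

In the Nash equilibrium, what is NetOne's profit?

9240.75

NetOne's profit: π = (p_{NetOne} − 5)(227 − 3p_{NetOne} + 2p_{LinkUp}).
∂π/∂p_{NetOne} = 242 − 6p_{NetOne} + 2p_{LinkUp} = 0 ⇒ p_{NetOne} = 121/3 + (1/3)p_{LinkUp}.
The game is symmetric, so in equilibrium p_{LinkUp} = p_{NetOne}: the reaction function gives (2/3)p_{NetOne} = 121/3, hence p_{NetOne} = 60.5.
q_{NetOne} = 227 − 3·60.5 + 2·60.5 = 166.5.
Profit = (60.5 − 5)·166.5 = 9240.75.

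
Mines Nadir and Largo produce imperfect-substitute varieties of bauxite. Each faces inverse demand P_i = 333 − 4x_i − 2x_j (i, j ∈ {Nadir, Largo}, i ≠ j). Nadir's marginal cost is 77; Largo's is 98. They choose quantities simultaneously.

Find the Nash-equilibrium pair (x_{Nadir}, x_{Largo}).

Mine Nadir's profit: π = x_{Nadir}(333 − 4x_{Nadir} − 2x_{Largo}) − 77x_{Nadir}.
∂π/∂x_{Nadir} = 256 − 8x_{Nadir} − 2x_{Largo} = 0 ⇒ x_{Nadir} = 32 − 0.25x_{Largo}.
Similarly x_{Largo} = 29.375 − 0.25x_{Nadir}.
Plugging x_{Largo} into Nadir's best response: x_{Nadir} = 32 − 0.25(29.375 − 0.25x_{Nadir}) ⇒ 0.9375x_{Nadir} = 789/32, so x_{Nadir} = 26.3.
Then x_{Largo} = 29.375 − 0.25·26.3 = 22.8.

26.3, 22.8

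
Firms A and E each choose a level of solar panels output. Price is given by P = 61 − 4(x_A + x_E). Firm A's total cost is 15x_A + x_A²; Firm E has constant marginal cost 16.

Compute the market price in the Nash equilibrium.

32.625

Firm A's profit: π = x_A(61 − 4(x_A + x_E)) − 15x_A − x_A².
∂π/∂x_A = 46 − 10x_A − 4x_E = 0, so x_A = 4.6 − 0.4x_E.
For E: ∂π/∂x_E = 45 − 8x_E − 4x_A = 0 ⇒ x_E = 5.625 − 0.5x_A.
Substituting the second reaction function into the first: x_A = 4.6 − 0.4(5.625 − 0.5x_A), which gives 0.8x_A = 2.35 ⇒ x_A = 2.9375.
Then x_E = 5.625 − 0.5·2.9375 = 133/32.
Equilibrium price: P = 61 − 4·(227/32) = 32.625.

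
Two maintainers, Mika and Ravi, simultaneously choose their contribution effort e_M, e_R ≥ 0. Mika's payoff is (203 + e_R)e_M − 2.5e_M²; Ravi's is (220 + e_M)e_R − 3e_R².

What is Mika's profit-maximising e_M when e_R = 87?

58

Expanding Mika's payoff: 203e_M + e_Re_M − 2.5e_M².
∂π/∂e_M = 203 + e_R − 5e_M = 0, so e_M = 40.6 + 0.2e_R.
At e_R = 87: e_M = 40.6 + 0.2·87 = 58.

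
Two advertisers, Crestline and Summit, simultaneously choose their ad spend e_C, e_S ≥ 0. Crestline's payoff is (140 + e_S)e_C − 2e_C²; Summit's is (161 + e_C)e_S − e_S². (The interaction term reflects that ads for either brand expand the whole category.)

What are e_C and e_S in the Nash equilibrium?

Expanding Crestline's payoff: 140e_C + e_Se_C − 2e_C².
∂π/∂e_C = 140 + e_S − 4e_C = 0, so e_C = 35 + 0.25e_S.
Likewise for Summit: e_S = 80.5 + 0.5e_C.
Substituting the second reaction function into the first: e_C = 35 + 0.25(80.5 + 0.5e_C), which gives 0.875e_C = 55.125 ⇒ e_C = 63.
Then e_S = 80.5 + 0.5·63 = 112.

63, 112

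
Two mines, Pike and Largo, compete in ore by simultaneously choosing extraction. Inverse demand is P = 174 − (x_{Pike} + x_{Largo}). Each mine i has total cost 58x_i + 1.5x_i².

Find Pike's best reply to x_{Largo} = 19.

19.4

Mine Pike's profit: π = x_{Pike}(174 − (x_{Pike} + x_{Largo})) − 58x_{Pike} − 1.5x_{Pike}².
∂π/∂x_{Pike} = 116 − 5x_{Pike} − x_{Largo} = 0, so x_{Pike} = 23.2 − 0.2x_{Largo}.
At x_{Largo} = 19: x_{Pike} = 23.2 − 0.2·19 = 19.4.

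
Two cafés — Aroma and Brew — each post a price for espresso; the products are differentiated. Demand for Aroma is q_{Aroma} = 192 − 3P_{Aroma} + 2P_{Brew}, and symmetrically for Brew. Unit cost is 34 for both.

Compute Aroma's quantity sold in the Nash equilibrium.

Aroma's profit: π = (P_{Aroma} − 34)(192 − 3P_{Aroma} + 2P_{Brew}).
∂π/∂P_{Aroma} = 294 − 6P_{Aroma} + 2P_{Brew} = 0 ⇒ P_{Aroma} = 49 + (1/3)P_{Brew}.
Setting P_{Aroma} = P_{Brew} in the reaction function: P_{Aroma} = 49 + (1/3)P_{Aroma}, so P_{Aroma} = 49 / (2/3) = 73.5.
q_{Aroma} = 192 − 3·73.5 + 2·73.5 = 118.5.

118.5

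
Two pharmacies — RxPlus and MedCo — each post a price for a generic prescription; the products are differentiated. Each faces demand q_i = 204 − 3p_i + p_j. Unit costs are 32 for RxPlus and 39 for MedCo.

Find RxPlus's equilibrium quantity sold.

RxPlus's profit: π = (p_{RxPlus} − 32)(204 − 3p_{RxPlus} + p_{MedCo}).
∂π/∂p_{RxPlus} = 300 − 6p_{RxPlus} + p_{MedCo} = 0 ⇒ p_{RxPlus} = 50 + (1/6)p_{MedCo}.
Similarly p_{MedCo} = 53.5 + (1/6)p_{RxPlus}.
Plugging p_{MedCo} into RxPlus's best response: p_{RxPlus} = 50 + (1/6)(53.5 + (1/6)p_{RxPlus}) ⇒ (35/36)p_{RxPlus} = 707/12, so p_{RxPlus} = 60.6.
Then p_{MedCo} = 53.5 + (1/6)·60.6 = 63.6.
q_{RxPlus} = 204 − 3·60.6 + 63.6 = 85.8.

85.8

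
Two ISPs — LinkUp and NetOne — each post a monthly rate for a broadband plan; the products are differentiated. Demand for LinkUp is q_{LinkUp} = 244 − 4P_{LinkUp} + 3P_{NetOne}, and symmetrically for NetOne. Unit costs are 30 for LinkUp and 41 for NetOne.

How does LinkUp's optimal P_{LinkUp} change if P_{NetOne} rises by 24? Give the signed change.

LinkUp's profit: π = (P_{LinkUp} − 30)(244 − 4P_{LinkUp} + 3P_{NetOne}).
∂π/∂P_{LinkUp} = 364 − 8P_{LinkUp} + 3P_{NetOne} = 0 ⇒ P_{LinkUp} = 45.5 + 0.375P_{NetOne}.
The reaction-function slope is 0.375, so a 24-unit rise in P_{NetOne} moves P_{LinkUp} by 0.375 × 24 = 9. LinkUp's best response rises — the actions are strategic complements.

9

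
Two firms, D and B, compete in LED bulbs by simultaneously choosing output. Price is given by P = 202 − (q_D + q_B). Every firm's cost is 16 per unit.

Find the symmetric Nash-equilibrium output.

62

Firm D's profit: π = q_D(202 − (q_D + q_B)) − 16q_D.
∂π/∂q_D = 186 − 2q_D − q_B = 0, so q_D = 93 − 0.5q_B.
By symmetry q_B = q_D; substituting into the reaction function, 1.5q_D = 93 and q_D = 62.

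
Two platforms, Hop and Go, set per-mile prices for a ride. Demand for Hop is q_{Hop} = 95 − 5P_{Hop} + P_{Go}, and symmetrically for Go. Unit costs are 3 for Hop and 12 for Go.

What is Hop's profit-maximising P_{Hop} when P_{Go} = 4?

11.4

Hop's profit: π = (P_{Hop} − 3)(95 − 5P_{Hop} + P_{Go}).
∂π/∂P_{Hop} = 110 − 10P_{Hop} + P_{Go} = 0 ⇒ P_{Hop} = 11 + 0.1P_{Go}.
At P_{Go} = 4: P_{Hop} = 11 + 0.1·4 = 11.4.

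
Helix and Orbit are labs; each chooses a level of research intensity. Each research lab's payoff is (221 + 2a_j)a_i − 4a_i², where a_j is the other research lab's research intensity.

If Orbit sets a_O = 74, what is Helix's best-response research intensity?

46.125

Helix's payoff is (221 + 2a_O)a_H − 4a_H².
∂π/∂a_H = 221 + 2a_O − 8a_H = 0, so a_H = 27.625 + 0.25a_O.
At a_O = 74: a_H = 27.625 + 0.25·74 = 46.125.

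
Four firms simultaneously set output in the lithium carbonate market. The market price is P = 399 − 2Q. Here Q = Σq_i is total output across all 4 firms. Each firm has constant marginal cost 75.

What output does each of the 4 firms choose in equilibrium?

A representative firm's profit is π_i = q_i(399 − 2Q) − 75q_i, with Q = q_i + Σ_{j≠i} q_j.
First-order condition: 324 − 4q_i − 2Σ_{j≠i} q_j = 0.
Imposing symmetry (q_j = q for all j) turns Σ_{j≠i} q_j into 3q, so 324 = 10q and q = 32.4.

32.4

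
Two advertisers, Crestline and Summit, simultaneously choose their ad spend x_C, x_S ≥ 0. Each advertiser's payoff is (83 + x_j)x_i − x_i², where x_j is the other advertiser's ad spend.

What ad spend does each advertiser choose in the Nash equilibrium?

Crestline's payoff is (83 + x_S)x_C − x_C².
∂π/∂x_C = 83 + x_S − 2x_C = 0, so x_C = 41.5 + 0.5x_S.
By symmetry x_S = x_C; substituting into the reaction function, 0.5x_C = 41.5 and x_C = 83.

83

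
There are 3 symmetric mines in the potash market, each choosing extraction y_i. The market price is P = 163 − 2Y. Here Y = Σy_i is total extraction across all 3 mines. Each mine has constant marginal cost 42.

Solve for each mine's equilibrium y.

15.125

A representative mine's profit is π_i = y_i(163 − 2Y) − 42y_i, with Y = y_i + Σ_{j≠i} y_j.
First-order condition: 121 − 4y_i − 2Σ_{j≠i} y_j = 0.
In a symmetric equilibrium every mine chooses the same y, so Σ_{j≠i} y_j = 2y. The condition becomes 121 − 8y = 0, giving y = 121/8 = 15.125.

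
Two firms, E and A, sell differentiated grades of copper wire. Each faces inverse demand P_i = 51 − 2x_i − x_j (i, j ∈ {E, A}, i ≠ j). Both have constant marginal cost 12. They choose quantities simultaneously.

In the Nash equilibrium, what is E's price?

27.6

Firm E's profit: π = x_E(51 − 2x_E − x_A) − 12x_E.
∂π/∂x_E = 39 − 4x_E − x_A = 0 ⇒ x_E = 9.75 − 0.25x_A.
Setting x_E = x_A in the reaction function: x_E = 9.75 − 0.25x_E, so x_E = 9.75 / 1.25 = 7.8.
P_E = 51 − 2·7.8 − 7.8 = 27.6.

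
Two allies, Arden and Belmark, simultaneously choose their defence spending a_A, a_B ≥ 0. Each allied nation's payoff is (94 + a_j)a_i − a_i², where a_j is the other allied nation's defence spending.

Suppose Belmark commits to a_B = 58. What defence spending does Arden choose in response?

76

Arden's payoff is (94 + a_B)a_A − a_A².
∂π/∂a_A = 94 + a_B − 2a_A = 0, so a_A = 47 + 0.5a_B.
At a_B = 58: a_A = 47 + 0.5·58 = 76.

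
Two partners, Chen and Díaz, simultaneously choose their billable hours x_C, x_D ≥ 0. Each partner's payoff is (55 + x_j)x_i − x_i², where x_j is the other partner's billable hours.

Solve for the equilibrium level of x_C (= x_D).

Chen's payoff is (55 + x_D)x_C − x_C².
∂π/∂x_C = 55 + x_D − 2x_C = 0, so x_C = 27.5 + 0.5x_D.
By symmetry x_D = x_C; substituting into the reaction function, 0.5x_C = 27.5 and x_C = 55.

55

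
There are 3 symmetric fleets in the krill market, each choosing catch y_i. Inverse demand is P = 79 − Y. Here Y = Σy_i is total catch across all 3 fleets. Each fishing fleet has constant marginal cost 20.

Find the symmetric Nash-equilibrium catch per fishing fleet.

A representative fishing fleet's profit is π_i = y_i(79 − Y) − 20y_i, with Y = y_i + Σ_{j≠i} y_j.
First-order condition: 59 − 2y_i − Σ_{j≠i} y_j = 0.
Imposing symmetry (y_j = y for all j) turns Σ_{j≠i} y_j into 2y, so 59 = 4y and y = 14.75.

14.75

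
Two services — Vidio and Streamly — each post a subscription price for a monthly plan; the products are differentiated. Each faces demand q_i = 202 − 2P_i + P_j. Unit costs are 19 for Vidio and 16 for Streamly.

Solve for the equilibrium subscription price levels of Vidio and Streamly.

Vidio's profit: π = (P_{Vidio} − 19)(202 − 2P_{Vidio} + P_{Streamly}).
∂π/∂P_{Vidio} = 240 − 4P_{Vidio} + P_{Streamly} = 0 ⇒ P_{Vidio} = 60 + 0.25P_{Streamly}.
Similarly P_{Streamly} = 58.5 + 0.25P_{Vidio}.
Solving the two reaction functions simultaneously: (1 − (0.25)(0.25))P_{Vidio} = 60 + 0.25·58.5, so 0.9375P_{Vidio} = 74.625 and P_{Vidio} = 79.6.
Then P_{Streamly} = 58.5 + 0.25·79.6 = 78.4.

79.6, 78.4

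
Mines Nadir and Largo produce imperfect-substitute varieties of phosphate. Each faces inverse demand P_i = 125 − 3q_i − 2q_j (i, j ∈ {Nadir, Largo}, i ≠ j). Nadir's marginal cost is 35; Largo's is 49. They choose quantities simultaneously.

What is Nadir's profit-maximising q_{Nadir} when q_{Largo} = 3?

14

Mine Nadir's profit: π = q_{Nadir}(125 − 3q_{Nadir} − 2q_{Largo}) − 35q_{Nadir}.
∂π/∂q_{Nadir} = 90 − 6q_{Nadir} − 2q_{Largo} = 0 ⇒ q_{Nadir} = 15 − (1/3)q_{Largo}.
At q_{Largo} = 3: q_{Nadir} = 15 − (1/3)·3 = 14.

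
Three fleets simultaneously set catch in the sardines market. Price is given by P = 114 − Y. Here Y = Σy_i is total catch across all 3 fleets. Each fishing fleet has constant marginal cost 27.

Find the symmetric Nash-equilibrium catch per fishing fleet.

A representative fishing fleet's profit is π_i = y_i(114 − Y) − 27y_i, with Y = y_i + Σ_{j≠i} y_j.
First-order condition: 87 − 2y_i − Σ_{j≠i} y_j = 0.
In a symmetric equilibrium every fishing fleet chooses the same y, so Σ_{j≠i} y_j = 2y. The condition becomes 87 − 4y = 0, giving y = 87/4 = 21.75.

21.75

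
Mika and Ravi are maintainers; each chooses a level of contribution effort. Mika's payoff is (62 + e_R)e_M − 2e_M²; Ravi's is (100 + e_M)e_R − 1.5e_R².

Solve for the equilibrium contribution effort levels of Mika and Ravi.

Expanding Mika's payoff: 62e_M + e_Re_M − 2e_M².
∂π/∂e_M = 62 + e_R − 4e_M = 0, so e_M = 15.5 + 0.25e_R.
Likewise for Ravi: e_R = 100/3 + (1/3)e_M.
Substituting the second reaction function into the first: e_M = 15.5 + 0.25(100/3 + (1/3)e_M), which gives (11/12)e_M = 143/6 ⇒ e_M = 26.
Then e_R = 100/3 + (1/3)·26 = 42.

26, 42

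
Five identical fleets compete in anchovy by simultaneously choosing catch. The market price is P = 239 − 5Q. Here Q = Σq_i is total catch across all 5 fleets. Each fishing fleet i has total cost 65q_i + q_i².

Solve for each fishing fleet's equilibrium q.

A representative fishing fleet's profit is π_i = q_i(239 − 5Q) − 65q_i − q_i², with Q = q_i + Σ_{j≠i} q_j.
First-order condition: 174 − 12q_i − 5Σ_{j≠i} q_j = 0.
Imposing symmetry (q_j = q for all j) turns Σ_{j≠i} q_j into 4q, so 174 = 32q and q = 5.4375.

5.4375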